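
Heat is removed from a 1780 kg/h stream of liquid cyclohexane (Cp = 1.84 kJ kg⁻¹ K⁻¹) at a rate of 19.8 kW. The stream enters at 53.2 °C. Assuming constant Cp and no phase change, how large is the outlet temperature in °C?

Q = 19.8 kW = 71280 kJ/h
ΔT = Q/(ṁ·Cp) = 71280/(1780×1.84) = 21.764 K
T_out = 53.2 − 21.764 = 31.436 °C

T_out = 31.4 °C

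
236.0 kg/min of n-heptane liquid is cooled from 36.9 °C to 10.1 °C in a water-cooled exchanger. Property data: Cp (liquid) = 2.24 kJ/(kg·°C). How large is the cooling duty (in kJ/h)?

Q_c = 850000 kJ/h

Q = ṁ·Cp·ΔT = 236.0 × 2.24 × (10.1 − 36.9) = -14168 kJ/min
Converting: 14168 / 60 s = 236.13 kW
Cooling duty = 850050 kJ/h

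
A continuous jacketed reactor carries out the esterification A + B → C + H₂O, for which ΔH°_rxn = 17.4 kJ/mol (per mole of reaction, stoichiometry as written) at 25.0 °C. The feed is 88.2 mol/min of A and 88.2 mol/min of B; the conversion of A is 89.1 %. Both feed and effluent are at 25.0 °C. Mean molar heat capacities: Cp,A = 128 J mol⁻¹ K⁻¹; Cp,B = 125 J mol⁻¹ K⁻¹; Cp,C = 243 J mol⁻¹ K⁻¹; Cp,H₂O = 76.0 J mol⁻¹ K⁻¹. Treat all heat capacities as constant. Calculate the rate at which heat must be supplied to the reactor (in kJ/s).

Q_in = 22.8 kJ/s

Extent of reaction ξ = 0.891 × 88.2 = 78.586 mol/min
Reaction term: ξ·ΔH°_rxn = 78.586 × 17.4 = 1367.4 kJ/min
Q = ΔH = 1367.4 kJ/min = 22.79 kW
Heat supplied = 22.79 kJ/s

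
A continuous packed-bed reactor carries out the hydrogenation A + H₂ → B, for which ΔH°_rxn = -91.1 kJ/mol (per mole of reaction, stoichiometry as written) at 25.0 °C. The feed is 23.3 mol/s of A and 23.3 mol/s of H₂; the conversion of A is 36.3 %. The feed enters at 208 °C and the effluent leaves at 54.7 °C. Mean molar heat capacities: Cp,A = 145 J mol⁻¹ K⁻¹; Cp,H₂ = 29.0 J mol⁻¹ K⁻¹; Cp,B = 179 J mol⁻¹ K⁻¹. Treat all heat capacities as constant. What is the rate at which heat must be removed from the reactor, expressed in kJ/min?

Extent of reaction ξ = 0.363 × 23.3 = 8.4579 mol/s
Reaction term: ξ·ΔH°_rxn = 8.4579 × -91.1 = -770.51 kJ/s
Sensible, feed 208→25 °C: -741.92 kJ/s
Outlet flows (mol/s): A 14.842, H₂ 14.842, B 8.4579
Sensible, products 25→54.7 °C: 121.67 kJ/s
Q = ΔH = -1390.8 kJ/s = -1390.8 kW
Heat removed = 83446 kJ/min

Q_out = 83400 kJ/min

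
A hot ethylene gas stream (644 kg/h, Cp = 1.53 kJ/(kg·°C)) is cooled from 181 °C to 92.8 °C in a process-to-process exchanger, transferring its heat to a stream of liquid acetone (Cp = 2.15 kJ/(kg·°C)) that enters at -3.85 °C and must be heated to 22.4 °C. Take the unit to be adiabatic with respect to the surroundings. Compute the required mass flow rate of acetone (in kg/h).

Heat released by hot stream: Q = 644 × 1.53 × (181 − 92.8) = 86905 kJ/h
Energy balance on cold side (adiabatic exchanger): Q = ṁ_c·Cp_c·(T_c,out − T_c,in)
ṁ_c = 86905 / [2.15 × (22.4 − -3.85)] = 1539.8 kg/h

ṁ_c = 1540 kg/h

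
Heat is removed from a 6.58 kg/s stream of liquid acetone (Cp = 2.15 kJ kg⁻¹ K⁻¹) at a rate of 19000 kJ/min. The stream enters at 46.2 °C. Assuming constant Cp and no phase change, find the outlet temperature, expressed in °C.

Q = 19000 kJ/min = 316.67 kJ/s
ΔT = Q/(ṁ·Cp) = 316.67/(6.58×2.15) = 22.384 K
T_out = 46.2 − 22.384 = 23.816 °C

T_out = 23.8 °C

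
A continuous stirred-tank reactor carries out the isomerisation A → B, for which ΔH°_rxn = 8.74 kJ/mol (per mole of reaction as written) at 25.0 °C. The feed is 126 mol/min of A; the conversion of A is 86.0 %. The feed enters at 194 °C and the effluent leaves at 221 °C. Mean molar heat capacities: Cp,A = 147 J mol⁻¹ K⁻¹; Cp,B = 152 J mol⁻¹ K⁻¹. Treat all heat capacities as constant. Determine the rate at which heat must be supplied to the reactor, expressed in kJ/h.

Extent of reaction ξ = 0.860 × 126 = 108.36 mol/min
Reaction term: ξ·ΔH°_rxn = 108.36 × 8.74 = 947.07 kJ/min
Sensible, feed 194→25 °C: -3130.2 kJ/min
Outlet flows (mol/min): A 17.64, B 108.36
Sensible, products 25→221 °C: 3736.5 kJ/min
Q = ΔH = 1553.4 kJ/min = 25.889 kW
Heat supplied = 93201 kJ/h

Q_in = 93200 kJ/h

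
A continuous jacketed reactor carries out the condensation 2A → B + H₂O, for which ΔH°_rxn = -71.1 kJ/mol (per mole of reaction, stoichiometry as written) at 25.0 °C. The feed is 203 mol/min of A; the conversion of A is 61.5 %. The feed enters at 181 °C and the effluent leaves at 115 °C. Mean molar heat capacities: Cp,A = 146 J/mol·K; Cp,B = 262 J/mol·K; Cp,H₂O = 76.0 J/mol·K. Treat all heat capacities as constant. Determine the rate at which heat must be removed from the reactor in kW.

Extent of reaction ξ = 0.615 × 203 / 2 = 62.422 mol/min
Reaction term: ξ·ΔH°_rxn = 62.422 × -71.1 = -4438.2 kJ/min
Sensible, feed 181→25 °C: -4623.5 kJ/min
Outlet flows (mol/min): A 78.155, B 62.422, H₂O 62.422
Sensible, products 25→115 °C: 2925.8 kJ/min
Q = ΔH = -6135.9 kJ/min = -102.27 kW
Heat removed = 102.27 kW

Q_out = 102 kW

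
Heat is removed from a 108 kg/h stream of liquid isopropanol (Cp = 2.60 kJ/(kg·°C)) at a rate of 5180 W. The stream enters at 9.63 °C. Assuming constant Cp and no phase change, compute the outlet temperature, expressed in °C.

T_out = -56.8 °C

Q = 5180 W = 18648 kJ/h
ΔT = Q/(ṁ·Cp) = 18648/(108×2.60) = 66.41 K
T_out = 9.63 − 66.41 = -56.78 °C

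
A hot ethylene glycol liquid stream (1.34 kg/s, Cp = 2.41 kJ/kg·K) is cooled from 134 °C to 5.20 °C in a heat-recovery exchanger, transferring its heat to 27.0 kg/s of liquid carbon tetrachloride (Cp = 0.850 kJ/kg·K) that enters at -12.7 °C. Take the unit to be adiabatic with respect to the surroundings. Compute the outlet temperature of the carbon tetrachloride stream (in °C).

Heat released by hot stream: Q = 1.34 × 2.41 × (134 − 5.20) = 415.95 kJ/s
Energy balance on cold side (adiabatic exchanger): Q = ṁ_c·Cp_c·(T_c,out − T_c,in)
T_c,out = -12.7 + 415.95/(27.0 × 0.850) = 5.424 °C

T_c,out = 5.42 °C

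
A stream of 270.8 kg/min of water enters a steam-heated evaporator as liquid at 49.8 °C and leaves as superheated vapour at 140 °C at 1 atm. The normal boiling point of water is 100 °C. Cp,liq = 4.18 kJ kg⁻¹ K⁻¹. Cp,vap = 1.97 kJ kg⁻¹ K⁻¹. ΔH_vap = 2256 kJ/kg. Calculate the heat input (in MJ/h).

liquid 49.8→100 °C: 209.84 kJ/kg
vaporisation at 100 °C: 2256 kJ/kg
vapour 100→140 °C: 78.8 kJ/kg
Δh = 209.84 + 2256 + 78.8 = 2544.6 kJ/kg
Q = ṁ·Δh = 270.8 kg/min × 2544.6 kJ/kg = 689090 kJ/min
|Q| = 11485 kW = 41345 MJ/h

Q = 41300 MJ/h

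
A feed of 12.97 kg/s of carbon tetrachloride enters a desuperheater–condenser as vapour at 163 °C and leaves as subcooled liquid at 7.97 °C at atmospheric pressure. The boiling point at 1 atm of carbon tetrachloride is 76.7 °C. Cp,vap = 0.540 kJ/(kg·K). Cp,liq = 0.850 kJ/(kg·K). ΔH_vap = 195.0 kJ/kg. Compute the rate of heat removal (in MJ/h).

Q_c = 14000 MJ/h

vapour 163→76.7 °C: -46.602 kJ/kg
condensation at 76.7 °C: -195 kJ/kg
liquid 76.7→7.97 °C: -58.421 kJ/kg
Δh = -46.602 + -195 + -58.421 = -300.02 kJ/kg
Q = ṁ·Δh = 12.97 kg/s × -300.02 kJ/kg = -3891.3 kJ/s
|Q| = 3891.3 kW = 14009 MJ/h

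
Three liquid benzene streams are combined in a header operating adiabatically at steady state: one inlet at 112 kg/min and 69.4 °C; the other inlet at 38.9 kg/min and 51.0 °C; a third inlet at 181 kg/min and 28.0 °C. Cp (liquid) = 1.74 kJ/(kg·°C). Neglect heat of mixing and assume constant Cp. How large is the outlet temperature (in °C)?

T_out = 44.7 °C

No heat crosses the boundary, so H_out = H_in.
Σ ṁᵢCp,ᵢTᵢ = 112×1.74×69.4 + 38.9×1.74×51.0 + 181×1.74×28.0 = 25795
Σ ṁᵢCp,ᵢ = 112×1.74 + 38.9×1.74 + 181×1.74 = 577.51
T_out = 25795 / 577.51 = 44.666 °C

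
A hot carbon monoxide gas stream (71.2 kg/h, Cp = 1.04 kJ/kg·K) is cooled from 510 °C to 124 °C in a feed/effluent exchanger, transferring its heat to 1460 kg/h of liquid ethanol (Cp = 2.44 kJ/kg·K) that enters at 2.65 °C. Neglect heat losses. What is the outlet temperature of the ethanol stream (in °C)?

T_c,out = 10.7 °C

Heat released by hot stream: Q = 71.2 × 1.04 × (510 − 124) = 28583 kJ/h
Energy balance on cold side (adiabatic exchanger): Q = ṁ_c·Cp_c·(T_c,out − T_c,in)
T_c,out = 2.65 + 28583/(1460 × 2.44) = 10.673 °C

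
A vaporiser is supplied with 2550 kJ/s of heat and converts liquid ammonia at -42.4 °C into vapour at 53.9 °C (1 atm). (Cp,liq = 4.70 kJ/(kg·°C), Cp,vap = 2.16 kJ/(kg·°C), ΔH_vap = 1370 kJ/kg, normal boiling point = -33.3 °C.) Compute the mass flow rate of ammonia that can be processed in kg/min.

ṁ = 95.6 kg/min

Δh = 4.70×(-33.3−-42.4) + 1370 + 2.16×(53.9−-33.3) = 1601.1 kJ/kg
Q = 2550 kJ/s = 2550 kJ/s = 153000 kJ/min
ṁ = Q/Δh = 153000 / 1601.1 = 95.558 kg/min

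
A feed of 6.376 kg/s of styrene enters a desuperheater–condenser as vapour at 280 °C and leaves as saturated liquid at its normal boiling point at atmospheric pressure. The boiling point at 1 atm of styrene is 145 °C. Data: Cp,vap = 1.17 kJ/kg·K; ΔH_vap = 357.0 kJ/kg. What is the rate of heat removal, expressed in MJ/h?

Q_c = 11800 MJ/h

vapour 280→145 °C: -157.95 kJ/kg
condensation at 145 °C: -357 kJ/kg
Δh = -157.95 + -357 = -514.95 kJ/kg
Q = ṁ·Δh = 6.376 kg/s × -514.95 kJ/kg = -3283.3 kJ/s
|Q| = 3283.3 kW = 11820 MJ/h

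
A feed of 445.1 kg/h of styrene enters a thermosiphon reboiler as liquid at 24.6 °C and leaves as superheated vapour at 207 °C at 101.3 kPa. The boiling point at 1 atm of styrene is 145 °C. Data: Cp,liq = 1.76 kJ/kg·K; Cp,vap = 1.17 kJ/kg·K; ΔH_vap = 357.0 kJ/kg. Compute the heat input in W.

Q = 79300 W

liquid 24.6→145 °C: 211.9 kJ/kg
vaporisation at 145 °C: 357 kJ/kg
vapour 145→207 °C: 72.54 kJ/kg
Δh = 211.9 + 357 + 72.54 = 641.44 kJ/kg
Q = ṁ·Δh = 445.1 kg/h × 641.44 kJ/kg = 285510 kJ/h
|Q| = 79.307 kW = 79307 W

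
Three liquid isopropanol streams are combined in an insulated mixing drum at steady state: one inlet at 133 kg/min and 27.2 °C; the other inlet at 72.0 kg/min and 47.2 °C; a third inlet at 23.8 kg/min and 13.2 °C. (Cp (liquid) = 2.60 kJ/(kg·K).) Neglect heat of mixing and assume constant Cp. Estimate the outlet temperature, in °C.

Adiabatic, steady state ⇒ Σ ṁᵢCp,ᵢ(T_out − Tᵢ) = 0
T_out = Σ ṁᵢCp,ᵢTᵢ / Σ ṁᵢCp,ᵢ
      = 19058 / 594.88 = 32.037 °C

T_out = 32.0 °C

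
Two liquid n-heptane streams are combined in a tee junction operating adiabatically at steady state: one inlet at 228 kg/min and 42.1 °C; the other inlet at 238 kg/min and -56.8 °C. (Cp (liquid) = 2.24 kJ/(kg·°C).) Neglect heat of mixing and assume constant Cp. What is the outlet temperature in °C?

T_out = -8.41 °C

No heat crosses the boundary, so H_out = H_in.
T_out = Σ ṁᵢCp,ᵢTᵢ / Σ ṁᵢCp,ᵢ
      = -8779.9 / 1043.8 = -8.4112 °C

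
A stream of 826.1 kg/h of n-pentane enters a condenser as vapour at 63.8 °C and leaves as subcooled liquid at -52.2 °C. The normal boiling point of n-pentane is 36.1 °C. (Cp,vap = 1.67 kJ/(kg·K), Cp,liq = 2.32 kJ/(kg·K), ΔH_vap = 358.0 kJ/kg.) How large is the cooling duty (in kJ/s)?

Q_c = 140 kJ/s

vapour 63.8→36.1 °C: -46.259 kJ/kg
condensation at 36.1 °C: -358 kJ/kg
liquid 36.1→-52.2 °C: -204.86 kJ/kg
Δh = -46.259 + -358 + -204.86 = -609.12 kJ/kg
Q = ṁ·Δh = 826.1 kg/h × -609.12 kJ/kg = -503190 kJ/h
|Q| = 139.77 kW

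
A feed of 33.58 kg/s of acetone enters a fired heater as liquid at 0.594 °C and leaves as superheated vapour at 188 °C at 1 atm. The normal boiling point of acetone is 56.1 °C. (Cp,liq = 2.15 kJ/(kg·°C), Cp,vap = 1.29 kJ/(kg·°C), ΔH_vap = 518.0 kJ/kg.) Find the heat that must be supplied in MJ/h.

liquid 0.594→56.1 °C: 119.34 kJ/kg
vaporisation at 56.1 °C: 518 kJ/kg
vapour 56.1→188 °C: 170.15 kJ/kg
Δh = 119.34 + 518 + 170.15 = 807.49 kJ/kg
Q = ṁ·Δh = 33.58 kg/s × 807.49 kJ/kg = 27115 kJ/s
|Q| = 27115 kW = 97616 MJ/h

Q = 97600 MJ/h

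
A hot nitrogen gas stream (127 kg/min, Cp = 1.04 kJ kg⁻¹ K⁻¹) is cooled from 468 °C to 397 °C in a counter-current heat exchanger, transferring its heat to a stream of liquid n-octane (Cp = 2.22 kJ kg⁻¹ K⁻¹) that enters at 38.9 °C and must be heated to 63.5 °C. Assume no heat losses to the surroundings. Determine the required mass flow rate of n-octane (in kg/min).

ṁ_c = 172 kg/min

Heat released by hot stream: Q = 127 × 1.04 × (468 − 397) = 9377.7 kJ/min
Energy balance on cold side (adiabatic exchanger): Q = ṁ_c·Cp_c·(T_c,out − T_c,in)
ṁ_c = 9377.7 / [2.22 × (63.5 − 38.9)] = 171.71 kg/min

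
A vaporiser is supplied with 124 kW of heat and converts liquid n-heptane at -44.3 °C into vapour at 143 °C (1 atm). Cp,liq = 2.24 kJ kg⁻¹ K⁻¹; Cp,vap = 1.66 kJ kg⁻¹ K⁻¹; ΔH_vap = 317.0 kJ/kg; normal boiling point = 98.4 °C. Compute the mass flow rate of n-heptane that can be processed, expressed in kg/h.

Δh = 2.24×(98.4−-44.3) + 317.0 + 1.66×(143−98.4) = 710.68 kJ/kg
Q = 124 kW = 124 kJ/s = 446400 kJ/h
ṁ = Q/Δh = 446400 / 710.68 = 628.13 kg/h

ṁ = 628 kg/h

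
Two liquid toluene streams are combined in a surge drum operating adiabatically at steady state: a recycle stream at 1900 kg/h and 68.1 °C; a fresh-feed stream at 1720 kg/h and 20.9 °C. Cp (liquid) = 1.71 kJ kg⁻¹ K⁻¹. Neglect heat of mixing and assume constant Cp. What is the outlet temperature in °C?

T_out = 45.7 °C

Adiabatic, steady state ⇒ Σ ṁᵢCp,ᵢ(T_out − Tᵢ) = 0
T_out = Σ ṁᵢCp,ᵢTᵢ / Σ ṁᵢCp,ᵢ
      = 282730 / 6190.2 = 45.673 °C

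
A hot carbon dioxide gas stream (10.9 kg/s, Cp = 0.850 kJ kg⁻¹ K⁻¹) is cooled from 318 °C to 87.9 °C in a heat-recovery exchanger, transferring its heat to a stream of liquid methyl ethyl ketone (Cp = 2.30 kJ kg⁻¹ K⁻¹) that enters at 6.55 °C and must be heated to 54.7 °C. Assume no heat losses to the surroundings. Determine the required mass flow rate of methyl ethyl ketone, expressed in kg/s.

ṁ_c = 19.3 kg/s

Heat released by hot stream: Q = 10.9 × 0.850 × (318 − 87.9) = 2131.9 kJ/s
Energy balance on cold side (adiabatic exchanger): Q = ṁ_c·Cp_c·(T_c,out − T_c,in)
ṁ_c = 2131.9 / [2.30 × (54.7 − 6.55)] = 19.25 kg/s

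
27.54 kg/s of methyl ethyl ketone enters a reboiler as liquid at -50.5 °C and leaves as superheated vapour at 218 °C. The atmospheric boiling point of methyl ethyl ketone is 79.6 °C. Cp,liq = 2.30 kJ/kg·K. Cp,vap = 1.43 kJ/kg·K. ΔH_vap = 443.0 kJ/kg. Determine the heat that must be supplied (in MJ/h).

liquid -50.5→79.6 °C: 299.23 kJ/kg
vaporisation at 79.6 °C: 443 kJ/kg
vapour 79.6→218 °C: 197.91 kJ/kg
Δh = 299.23 + 443 + 197.91 = 940.14 kJ/kg
Q = ṁ·Δh = 27.54 kg/s × 940.14 kJ/kg = 25892 kJ/s
|Q| = 25892 kW = 93209 MJ/h

Q = 93200 MJ/h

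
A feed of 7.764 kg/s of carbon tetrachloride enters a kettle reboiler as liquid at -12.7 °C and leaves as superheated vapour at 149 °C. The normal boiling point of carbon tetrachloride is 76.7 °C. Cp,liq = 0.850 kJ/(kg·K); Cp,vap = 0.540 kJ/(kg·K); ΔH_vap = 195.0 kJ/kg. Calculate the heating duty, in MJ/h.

Q = 8670 MJ/h

liquid -12.7→76.7 °C: 75.99 kJ/kg
vaporisation at 76.7 °C: 195 kJ/kg
vapour 76.7→149 °C: 39.042 kJ/kg
Δh = 75.99 + 195 + 39.042 = 310.03 kJ/kg
Q = ṁ·Δh = 7.764 kg/s × 310.03 kJ/kg = 2407.1 kJ/s
|Q| = 2407.1 kW = 8665.5 MJ/h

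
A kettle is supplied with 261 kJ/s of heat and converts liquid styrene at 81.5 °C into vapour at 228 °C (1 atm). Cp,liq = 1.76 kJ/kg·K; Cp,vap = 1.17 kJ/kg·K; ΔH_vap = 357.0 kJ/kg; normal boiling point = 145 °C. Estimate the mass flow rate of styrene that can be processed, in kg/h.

Δh = 1.76×(145−81.5) + 357.0 + 1.17×(228−145) = 565.87 kJ/kg
Q = 261 kJ/s = 261 kJ/s = 939600 kJ/h
ṁ = Q/Δh = 939600 / 565.87 = 1660.5 kg/h

ṁ = 1660 kg/h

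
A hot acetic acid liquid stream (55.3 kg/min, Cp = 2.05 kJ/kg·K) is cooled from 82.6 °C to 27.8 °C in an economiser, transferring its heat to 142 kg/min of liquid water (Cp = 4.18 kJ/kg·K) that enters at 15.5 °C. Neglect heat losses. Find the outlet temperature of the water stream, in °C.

Heat released by hot stream: Q = 55.3 × 2.05 × (82.6 − 27.8) = 6212.4 kJ/min
Energy balance on cold side (adiabatic exchanger): Q = ṁ_c·Cp_c·(T_c,out − T_c,in)
T_c,out = 15.5 + 6212.4/(142 × 4.18) = 25.966 °C

T_c,out = 26.0 °C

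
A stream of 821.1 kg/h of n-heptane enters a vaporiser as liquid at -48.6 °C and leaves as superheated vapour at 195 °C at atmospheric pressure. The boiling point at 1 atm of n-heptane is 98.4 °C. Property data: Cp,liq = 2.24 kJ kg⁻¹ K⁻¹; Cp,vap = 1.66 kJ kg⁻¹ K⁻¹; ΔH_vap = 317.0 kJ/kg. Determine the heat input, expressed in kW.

Q = 184 kW

liquid -48.6→98.4 °C: 329.28 kJ/kg
vaporisation at 98.4 °C: 317 kJ/kg
vapour 98.4→195 °C: 160.36 kJ/kg
Δh = 329.28 + 317 + 160.36 = 806.64 kJ/kg
Q = ṁ·Δh = 821.1 kg/h × 806.64 kJ/kg = 662330 kJ/h
|Q| = 183.98 kW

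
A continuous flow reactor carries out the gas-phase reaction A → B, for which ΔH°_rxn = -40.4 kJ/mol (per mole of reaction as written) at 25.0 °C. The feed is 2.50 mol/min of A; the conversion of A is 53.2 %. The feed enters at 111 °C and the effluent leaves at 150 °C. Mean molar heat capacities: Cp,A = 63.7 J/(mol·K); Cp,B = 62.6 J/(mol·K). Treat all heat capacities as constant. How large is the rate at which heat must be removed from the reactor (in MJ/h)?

Extent of reaction ξ = 0.532 × 2.50 = 1.33 mol/min
Reaction term: ξ·ΔH°_rxn = 1.33 × -40.4 = -53.732 kJ/min
Sensible, feed 111→25 °C: -13.695 kJ/min
Outlet flows (mol/min): A 1.17, B 1.33
Sensible, products 25→150 °C: 19.723 kJ/min
Q = ΔH = -47.704 kJ/min = -0.79507 kW
Heat removed = 2.8622 MJ/h

Q_out = 2.86 MJ/h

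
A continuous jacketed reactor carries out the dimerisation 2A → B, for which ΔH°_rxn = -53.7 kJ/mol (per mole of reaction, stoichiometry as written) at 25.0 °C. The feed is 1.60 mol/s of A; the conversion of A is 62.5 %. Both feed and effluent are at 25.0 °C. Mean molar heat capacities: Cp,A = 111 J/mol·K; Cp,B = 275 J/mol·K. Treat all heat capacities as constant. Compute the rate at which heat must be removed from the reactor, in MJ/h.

Extent of reaction ξ = 0.625 × 1.60 / 2 = 0.5 mol/s
Reaction term: ξ·ΔH°_rxn = 0.5 × -53.7 = -26.85 kJ/s
Q = ΔH = -26.85 kJ/s = -26.85 kW
Heat removed = 96.66 MJ/h

Q_out = 96.7 MJ/h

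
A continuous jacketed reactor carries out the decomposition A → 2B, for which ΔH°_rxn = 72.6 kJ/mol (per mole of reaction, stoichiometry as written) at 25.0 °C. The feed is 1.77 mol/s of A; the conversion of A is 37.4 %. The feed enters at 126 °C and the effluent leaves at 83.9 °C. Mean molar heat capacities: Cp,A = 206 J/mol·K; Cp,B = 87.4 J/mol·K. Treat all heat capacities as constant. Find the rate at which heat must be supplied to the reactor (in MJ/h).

Q_in = 113 MJ/h

Extent of reaction ξ = 0.374 × 1.77 = 0.66198 mol/s
Reaction term: ξ·ΔH°_rxn = 0.66198 × 72.6 = 48.06 kJ/s
Sensible, feed 126→25 °C: -36.827 kJ/s
Outlet flows (mol/s): A 1.108, B 1.324
Sensible, products 25→83.9 °C: 20.26 kJ/s
Q = ΔH = 31.493 kJ/s = 31.493 kW
Heat supplied = 113.37 MJ/h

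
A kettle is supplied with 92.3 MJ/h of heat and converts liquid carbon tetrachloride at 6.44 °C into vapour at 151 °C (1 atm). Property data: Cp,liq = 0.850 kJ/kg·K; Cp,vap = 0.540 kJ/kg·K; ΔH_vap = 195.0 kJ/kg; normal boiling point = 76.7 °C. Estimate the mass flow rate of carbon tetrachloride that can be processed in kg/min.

ṁ = 5.22 kg/min

Δh = 0.850×(76.7−6.44) + 195.0 + 0.540×(151−76.7) = 294.84 kJ/kg
Q = 92.3 MJ/h = 25.639 kJ/s = 1538.3 kJ/min
ṁ = Q/Δh = 1538.3 / 294.84 = 5.2175 kg/min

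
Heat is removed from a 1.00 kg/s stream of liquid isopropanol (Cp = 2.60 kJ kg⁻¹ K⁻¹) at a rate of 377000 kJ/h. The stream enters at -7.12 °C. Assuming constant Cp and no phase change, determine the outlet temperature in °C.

Q = 377000 kJ/h = 104.72 kJ/s
ΔT = Q/(ṁ·Cp) = 104.72/(1.00×2.60) = 40.278 K
T_out = -7.12 − 40.278 = -47.398 °C

T_out = -47.4 °C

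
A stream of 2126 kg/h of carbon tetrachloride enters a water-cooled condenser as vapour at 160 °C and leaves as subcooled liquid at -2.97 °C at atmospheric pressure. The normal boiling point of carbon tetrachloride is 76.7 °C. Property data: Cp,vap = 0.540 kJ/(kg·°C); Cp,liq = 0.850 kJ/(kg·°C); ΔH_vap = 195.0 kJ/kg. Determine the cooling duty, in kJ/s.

Q_c = 182 kJ/s

vapour 160→76.7 °C: -44.982 kJ/kg
condensation at 76.7 °C: -195 kJ/kg
liquid 76.7→-2.97 °C: -67.719 kJ/kg
Δh = -44.982 + -195 + -67.719 = -307.7 kJ/kg
Q = ṁ·Δh = 2126 kg/h × -307.7 kJ/kg = -654170 kJ/h
|Q| = 181.71 kW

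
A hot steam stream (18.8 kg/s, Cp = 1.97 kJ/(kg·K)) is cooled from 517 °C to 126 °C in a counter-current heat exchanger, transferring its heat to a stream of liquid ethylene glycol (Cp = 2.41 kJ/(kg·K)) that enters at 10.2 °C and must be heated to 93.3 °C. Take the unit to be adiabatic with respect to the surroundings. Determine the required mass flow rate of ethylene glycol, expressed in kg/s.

ṁ_c = 72.3 kg/s

Heat released by hot stream: Q = 18.8 × 1.97 × (517 − 126) = 14481 kJ/s
Energy balance on cold side (adiabatic exchanger): Q = ṁ_c·Cp_c·(T_c,out − T_c,in)
ṁ_c = 14481 / [2.41 × (93.3 − 10.2)] = 72.307 kg/s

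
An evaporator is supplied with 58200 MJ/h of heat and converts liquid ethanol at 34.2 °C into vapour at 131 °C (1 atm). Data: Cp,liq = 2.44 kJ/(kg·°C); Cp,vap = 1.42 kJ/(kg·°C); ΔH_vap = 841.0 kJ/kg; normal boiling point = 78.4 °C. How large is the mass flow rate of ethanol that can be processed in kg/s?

Δh = 2.44×(78.4−34.2) + 841.0 + 1.42×(131−78.4) = 1023.5 kJ/kg
Q = 58200 MJ/h = 16167 kJ/s = 16167 kJ/s
ṁ = Q/Δh = 16167 / 1023.5 = 15.795 kg/s

ṁ = 15.8 kg/s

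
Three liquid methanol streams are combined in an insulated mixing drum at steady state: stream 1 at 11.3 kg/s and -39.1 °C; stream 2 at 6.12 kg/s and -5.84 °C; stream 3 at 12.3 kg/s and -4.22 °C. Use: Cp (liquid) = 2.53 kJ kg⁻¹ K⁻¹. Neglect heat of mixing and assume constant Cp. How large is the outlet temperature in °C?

T_out = -17.8 °C

Adiabatic, steady state ⇒ Σ ṁᵢCp,ᵢ(T_out − Tᵢ) = 0
T_out = Σ ṁᵢCp,ᵢTᵢ / Σ ṁᵢCp,ᵢ
      = -1339.6 / 75.192 = -17.816 °C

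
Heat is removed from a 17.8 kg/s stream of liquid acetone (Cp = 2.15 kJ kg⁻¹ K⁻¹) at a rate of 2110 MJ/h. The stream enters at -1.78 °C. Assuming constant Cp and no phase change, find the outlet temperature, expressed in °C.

T_out = -17.1 °C

Q = 2110 MJ/h = 586.11 kJ/s
ΔT = Q/(ṁ·Cp) = 586.11/(17.8×2.15) = 15.315 K
T_out = -1.78 − 15.315 = -17.095 °C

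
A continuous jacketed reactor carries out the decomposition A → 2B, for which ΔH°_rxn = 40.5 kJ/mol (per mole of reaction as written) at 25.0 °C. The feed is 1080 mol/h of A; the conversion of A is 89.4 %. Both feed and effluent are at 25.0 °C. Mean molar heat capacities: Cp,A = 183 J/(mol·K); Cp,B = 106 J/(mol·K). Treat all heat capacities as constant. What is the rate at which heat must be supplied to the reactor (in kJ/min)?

Q_in = 652 kJ/min

Extent of reaction ξ = 0.894 × 1080 = 965.52 mol/h
Reaction term: ξ·ΔH°_rxn = 965.52 × 40.5 = 39104 kJ/h
Q = ΔH = 39104 kJ/h = 10.862 kW
Heat supplied = 651.73 kJ/min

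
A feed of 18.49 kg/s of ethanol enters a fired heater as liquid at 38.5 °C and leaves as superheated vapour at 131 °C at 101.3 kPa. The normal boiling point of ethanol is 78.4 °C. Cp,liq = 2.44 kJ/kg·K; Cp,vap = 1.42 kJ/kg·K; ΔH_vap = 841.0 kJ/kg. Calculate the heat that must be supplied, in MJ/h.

liquid 38.5→78.4 °C: 97.356 kJ/kg
vaporisation at 78.4 °C: 841 kJ/kg
vapour 78.4→131 °C: 74.692 kJ/kg
Δh = 97.356 + 841 + 74.692 = 1013 kJ/kg
Q = ṁ·Δh = 18.49 kg/s × 1013 kJ/kg = 18731 kJ/s
|Q| = 18731 kW = 67433 MJ/h

Q = 67400 MJ/h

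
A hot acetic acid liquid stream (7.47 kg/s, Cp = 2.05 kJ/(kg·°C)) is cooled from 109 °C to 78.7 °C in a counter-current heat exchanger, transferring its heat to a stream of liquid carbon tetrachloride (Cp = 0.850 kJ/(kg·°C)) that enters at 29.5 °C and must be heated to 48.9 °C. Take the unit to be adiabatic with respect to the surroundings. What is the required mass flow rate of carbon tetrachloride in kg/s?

Heat released by hot stream: Q = 7.47 × 2.05 × (109 − 78.7) = 464 kJ/s
Energy balance on cold side (adiabatic exchanger): Q = ṁ_c·Cp_c·(T_c,out − T_c,in)
ṁ_c = 464 / [0.850 × (48.9 − 29.5)] = 28.138 kg/s

ṁ_c = 28.1 kg/s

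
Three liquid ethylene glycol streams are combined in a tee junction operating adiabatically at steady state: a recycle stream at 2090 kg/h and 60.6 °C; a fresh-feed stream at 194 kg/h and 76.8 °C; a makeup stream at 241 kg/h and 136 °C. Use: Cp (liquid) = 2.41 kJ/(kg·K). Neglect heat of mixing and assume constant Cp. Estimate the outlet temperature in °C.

No heat crosses the boundary, so H_out = H_in.
Σ ṁᵢCp,ᵢTᵢ = 2090×2.41×60.6 + 194×2.41×76.8 + 241×2.41×136 = 420130
Σ ṁᵢCp,ᵢ = 2090×2.41 + 194×2.41 + 241×2.41 = 6085.3
T_out = 420130 / 6085.3 = 69.041 °C

T_out = 69.0 °C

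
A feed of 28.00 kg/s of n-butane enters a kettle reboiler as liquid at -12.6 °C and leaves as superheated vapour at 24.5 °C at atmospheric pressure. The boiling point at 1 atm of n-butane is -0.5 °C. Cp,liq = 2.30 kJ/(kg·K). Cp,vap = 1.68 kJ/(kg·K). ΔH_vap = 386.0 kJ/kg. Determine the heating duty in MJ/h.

liquid -12.6→-0.5 °C: 27.83 kJ/kg
vaporisation at -0.5 °C: 386 kJ/kg
vapour -0.5→24.5 °C: 42 kJ/kg
Δh = 27.83 + 386 + 42 = 455.83 kJ/kg
Q = ṁ·Δh = 28.00 kg/s × 455.83 kJ/kg = 12763 kJ/s
|Q| = 12763 kW = 45948 MJ/h

Q = 45900 MJ/h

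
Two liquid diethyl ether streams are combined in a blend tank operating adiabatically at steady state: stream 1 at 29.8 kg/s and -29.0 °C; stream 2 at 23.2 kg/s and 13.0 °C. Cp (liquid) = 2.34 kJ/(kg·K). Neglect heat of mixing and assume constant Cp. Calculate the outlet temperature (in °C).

Energy balance with Q = 0: Σ ṁᵢCp,ᵢ(T_out − Tᵢ) = 0
Σ ṁᵢCp,ᵢTᵢ = 29.8×2.34×-29.0 + 23.2×2.34×13.0 = -1316.5
Σ ṁᵢCp,ᵢ = 29.8×2.34 + 23.2×2.34 = 124.02
T_out = -1316.5 / 124.02 = -10.615 °C

T_out = -10.6 °C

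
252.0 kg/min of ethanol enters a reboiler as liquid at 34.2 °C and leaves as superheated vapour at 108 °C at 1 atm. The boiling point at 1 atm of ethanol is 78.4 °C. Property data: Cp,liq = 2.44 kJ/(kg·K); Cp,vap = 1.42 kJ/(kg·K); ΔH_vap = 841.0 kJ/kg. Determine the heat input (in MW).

liquid 34.2→78.4 °C: 107.85 kJ/kg
vaporisation at 78.4 °C: 841 kJ/kg
vapour 78.4→108 °C: 42.032 kJ/kg
Δh = 107.85 + 841 + 42.032 = 990.88 kJ/kg
Q = ṁ·Δh = 252.0 kg/min × 990.88 kJ/kg = 249700 kJ/min
|Q| = 4161.7 kW = 4.1617 MW

Q = 4.16 MW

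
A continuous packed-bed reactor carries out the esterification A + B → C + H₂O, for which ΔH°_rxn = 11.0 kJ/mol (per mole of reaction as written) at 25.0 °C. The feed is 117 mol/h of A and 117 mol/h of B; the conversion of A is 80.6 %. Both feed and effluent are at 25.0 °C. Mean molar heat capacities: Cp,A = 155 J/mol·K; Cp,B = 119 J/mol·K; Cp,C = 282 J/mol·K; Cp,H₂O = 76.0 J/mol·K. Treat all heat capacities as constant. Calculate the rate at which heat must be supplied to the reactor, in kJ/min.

Extent of reaction ξ = 0.806 × 117 = 94.302 mol/h
Reaction term: ξ·ΔH°_rxn = 94.302 × 11.0 = 1037.3 kJ/h
Q = ΔH = 1037.3 kJ/h = 0.28815 kW
Heat supplied = 17.289 kJ/min

Q_in = 17.3 kJ/min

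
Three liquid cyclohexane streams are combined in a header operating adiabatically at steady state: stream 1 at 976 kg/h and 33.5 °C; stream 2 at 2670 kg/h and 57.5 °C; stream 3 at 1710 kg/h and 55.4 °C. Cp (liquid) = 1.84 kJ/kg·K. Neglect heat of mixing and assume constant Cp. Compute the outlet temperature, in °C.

T_out = 52.5 °C

Energy balance with Q = 0: Σ ṁᵢCp,ᵢ(T_out − Tᵢ) = 0
Σ ṁᵢCp,ᵢTᵢ = 976×1.84×33.5 + 2670×1.84×57.5 + 1710×1.84×55.4 = 516960
Σ ṁᵢCp,ᵢ = 976×1.84 + 2670×1.84 + 1710×1.84 = 9855
T_out = 516960 / 9855 = 52.456 °C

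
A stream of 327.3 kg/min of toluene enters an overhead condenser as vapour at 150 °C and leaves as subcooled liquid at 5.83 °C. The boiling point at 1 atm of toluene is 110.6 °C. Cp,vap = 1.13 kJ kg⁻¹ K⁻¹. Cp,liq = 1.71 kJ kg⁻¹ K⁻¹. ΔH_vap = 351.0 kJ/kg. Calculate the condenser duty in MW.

Q_c = 3.13 MW

vapour 150→110.6 °C: -44.522 kJ/kg
condensation at 110.6 °C: -351 kJ/kg
liquid 110.6→5.83 °C: -179.16 kJ/kg
Δh = -44.522 + -351 + -179.16 = -574.68 kJ/kg
Q = ṁ·Δh = 327.3 kg/min × -574.68 kJ/kg = -188090 kJ/min
|Q| = 3134.9 kW = 3.1349 MW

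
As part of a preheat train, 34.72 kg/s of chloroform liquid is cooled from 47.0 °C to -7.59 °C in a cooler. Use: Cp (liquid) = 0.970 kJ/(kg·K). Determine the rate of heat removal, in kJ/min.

Q_c = 110000 kJ/min

Q = ṁ·Cp·ΔT = 34.72 × 0.970 × (-7.59 − 47.0) = -1838.5 kJ/s
Cooling duty = 110310 kJ/min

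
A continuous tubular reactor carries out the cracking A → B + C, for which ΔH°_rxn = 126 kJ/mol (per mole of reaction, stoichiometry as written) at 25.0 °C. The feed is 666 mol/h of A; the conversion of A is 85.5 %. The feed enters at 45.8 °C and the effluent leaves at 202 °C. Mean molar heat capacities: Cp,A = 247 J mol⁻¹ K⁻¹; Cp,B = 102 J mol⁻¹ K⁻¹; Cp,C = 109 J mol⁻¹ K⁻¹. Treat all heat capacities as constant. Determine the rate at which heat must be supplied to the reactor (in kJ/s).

Q_in = 26.1 kJ/s

Extent of reaction ξ = 0.855 × 666 = 569.43 mol/h
Reaction term: ξ·ΔH°_rxn = 569.43 × 126 = 71748 kJ/h
Sensible, feed 45.8→25 °C: -3421.6 kJ/h
Outlet flows (mol/h): A 96.57, B 569.43, C 569.43
Sensible, products 25→202 °C: 25488 kJ/h
Q = ΔH = 93815 kJ/h = 26.06 kW
Heat supplied = 26.06 kJ/s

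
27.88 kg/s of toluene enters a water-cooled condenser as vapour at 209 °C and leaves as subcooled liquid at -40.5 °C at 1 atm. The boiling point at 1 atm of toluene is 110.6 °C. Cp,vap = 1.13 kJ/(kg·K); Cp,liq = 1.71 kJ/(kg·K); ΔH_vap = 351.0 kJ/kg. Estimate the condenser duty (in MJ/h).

Q_c = 72300 MJ/h

vapour 209→110.6 °C: -111.19 kJ/kg
condensation at 110.6 °C: -351 kJ/kg
liquid 110.6→-40.5 °C: -258.38 kJ/kg
Δh = -111.19 + -351 + -258.38 = -720.57 kJ/kg
Q = ṁ·Δh = 27.88 kg/s × -720.57 kJ/kg = -20090 kJ/s
|Q| = 20090 kW = 72322 MJ/h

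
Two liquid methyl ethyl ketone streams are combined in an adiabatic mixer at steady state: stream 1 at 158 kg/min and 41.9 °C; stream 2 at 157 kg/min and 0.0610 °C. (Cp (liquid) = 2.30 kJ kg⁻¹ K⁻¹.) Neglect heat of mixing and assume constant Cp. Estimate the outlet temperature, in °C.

T_out = 21.0 °C

Adiabatic, steady state ⇒ Σ ṁᵢCp,ᵢ(T_out − Tᵢ) = 0
Σ ṁᵢCp,ᵢTᵢ = 158×2.30×41.9 + 157×2.30×0.0610 = 15248
Σ ṁᵢCp,ᵢ = 158×2.30 + 157×2.30 = 724.5
T_out = 15248 / 724.5 = 21.047 °C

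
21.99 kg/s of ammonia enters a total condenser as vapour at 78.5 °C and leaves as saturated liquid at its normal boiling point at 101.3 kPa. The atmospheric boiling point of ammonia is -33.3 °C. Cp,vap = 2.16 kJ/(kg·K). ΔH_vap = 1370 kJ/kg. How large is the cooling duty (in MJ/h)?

vapour 78.5→-33.3 °C: -241.49 kJ/kg
condensation at -33.3 °C: -1370 kJ/kg
Δh = -241.49 + -1370 = -1611.5 kJ/kg
Q = ṁ·Δh = 21.99 kg/s × -1611.5 kJ/kg = -35437 kJ/s
|Q| = 35437 kW = 127570 MJ/h

Q_c = 128000 MJ/h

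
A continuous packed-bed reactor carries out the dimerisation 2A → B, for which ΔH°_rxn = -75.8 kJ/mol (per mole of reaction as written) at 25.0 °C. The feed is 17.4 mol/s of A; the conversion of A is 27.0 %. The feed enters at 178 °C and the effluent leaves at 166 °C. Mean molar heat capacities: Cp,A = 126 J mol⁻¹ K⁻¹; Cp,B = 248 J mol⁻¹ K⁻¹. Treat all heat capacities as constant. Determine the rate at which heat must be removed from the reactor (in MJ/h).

Q_out = 740 MJ/h

Extent of reaction ξ = 0.270 × 17.4 / 2 = 2.349 mol/s
Reaction term: ξ·ΔH°_rxn = 2.349 × -75.8 = -178.05 kJ/s
Sensible, feed 178→25 °C: -335.44 kJ/s
Outlet flows (mol/s): A 12.702, B 2.349
Sensible, products 25→166 °C: 307.8 kJ/s
Q = ΔH = -205.69 kJ/s = -205.69 kW
Heat removed = 740.48 MJ/h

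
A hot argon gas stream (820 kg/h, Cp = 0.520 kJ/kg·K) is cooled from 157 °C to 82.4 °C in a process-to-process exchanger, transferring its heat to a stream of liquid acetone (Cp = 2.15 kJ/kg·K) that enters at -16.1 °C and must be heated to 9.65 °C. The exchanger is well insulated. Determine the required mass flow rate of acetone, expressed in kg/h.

Heat released by hot stream: Q = 820 × 0.520 × (157 − 82.4) = 31809 kJ/h
Energy balance on cold side (adiabatic exchanger): Q = ṁ_c·Cp_c·(T_c,out − T_c,in)
ṁ_c = 31809 / [2.15 × (9.65 − -16.1)] = 574.57 kg/h

ṁ_c = 575 kg/h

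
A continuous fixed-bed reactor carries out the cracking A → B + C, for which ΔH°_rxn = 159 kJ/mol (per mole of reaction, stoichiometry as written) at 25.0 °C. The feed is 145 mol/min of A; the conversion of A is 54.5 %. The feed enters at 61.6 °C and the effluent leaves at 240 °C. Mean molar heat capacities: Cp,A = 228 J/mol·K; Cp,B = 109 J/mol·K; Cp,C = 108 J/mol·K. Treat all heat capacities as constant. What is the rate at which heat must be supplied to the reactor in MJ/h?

Extent of reaction ξ = 0.545 × 145 = 79.025 mol/min
Reaction term: ξ·ΔH°_rxn = 79.025 × 159 = 12565 kJ/min
Sensible, feed 61.6→25 °C: -1210 kJ/min
Outlet flows (mol/min): A 65.975, B 79.025, C 79.025
Sensible, products 25→240 °C: 6921 kJ/min
Q = ΔH = 18276 kJ/min = 304.6 kW
Heat supplied = 1096.6 MJ/h

Q_in = 1100 MJ/h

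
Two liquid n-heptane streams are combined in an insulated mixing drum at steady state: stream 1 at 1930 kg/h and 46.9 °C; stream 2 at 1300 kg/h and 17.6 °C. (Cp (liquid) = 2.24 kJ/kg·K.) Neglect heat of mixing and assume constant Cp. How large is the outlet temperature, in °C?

T_out = 35.1 °C

Adiabatic, steady state ⇒ Σ ṁᵢCp,ᵢ(T_out − Tᵢ) = 0
Σ ṁᵢCp,ᵢTᵢ = 1930×2.24×46.9 + 1300×2.24×17.6 = 254010
Σ ṁᵢCp,ᵢ = 1930×2.24 + 1300×2.24 = 7235.2
T_out = 254010 / 7235.2 = 35.107 °C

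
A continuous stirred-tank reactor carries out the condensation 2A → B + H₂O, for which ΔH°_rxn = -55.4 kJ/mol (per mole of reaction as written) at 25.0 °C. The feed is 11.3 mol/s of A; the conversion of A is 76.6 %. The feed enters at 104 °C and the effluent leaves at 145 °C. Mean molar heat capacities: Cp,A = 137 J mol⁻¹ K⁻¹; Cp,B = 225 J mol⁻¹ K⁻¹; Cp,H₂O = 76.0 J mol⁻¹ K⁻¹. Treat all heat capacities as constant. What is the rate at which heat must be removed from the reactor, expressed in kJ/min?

Q_out = 9740 kJ/min

Extent of reaction ξ = 0.766 × 11.3 / 2 = 4.3279 mol/s
Reaction term: ξ·ΔH°_rxn = 4.3279 × -55.4 = -239.77 kJ/s
Sensible, feed 104→25 °C: -122.3 kJ/s
Outlet flows (mol/s): A 2.6442, B 4.3279, H₂O 4.3279
Sensible, products 25→145 °C: 199.79 kJ/s
Q = ΔH = -162.27 kJ/s = -162.27 kW
Heat removed = 9736.3 kJ/min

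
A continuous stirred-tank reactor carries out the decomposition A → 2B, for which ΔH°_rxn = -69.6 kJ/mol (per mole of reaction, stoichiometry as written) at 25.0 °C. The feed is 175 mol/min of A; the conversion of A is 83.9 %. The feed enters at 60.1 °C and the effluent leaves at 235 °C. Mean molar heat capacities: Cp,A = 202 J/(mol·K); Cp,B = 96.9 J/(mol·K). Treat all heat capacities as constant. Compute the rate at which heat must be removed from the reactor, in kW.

Extent of reaction ξ = 0.839 × 175 = 146.82 mol/min
Reaction term: ξ·ΔH°_rxn = 146.82 × -69.6 = -10219 kJ/min
Sensible, feed 60.1→25 °C: -1240.8 kJ/min
Outlet flows (mol/min): A 28.175, B 293.65
Sensible, products 25→235 °C: 7170.7 kJ/min
Q = ΔH = -4289.1 kJ/min = -71.486 kW
Heat removed = 71.486 kW

Q_out = 71.5 kW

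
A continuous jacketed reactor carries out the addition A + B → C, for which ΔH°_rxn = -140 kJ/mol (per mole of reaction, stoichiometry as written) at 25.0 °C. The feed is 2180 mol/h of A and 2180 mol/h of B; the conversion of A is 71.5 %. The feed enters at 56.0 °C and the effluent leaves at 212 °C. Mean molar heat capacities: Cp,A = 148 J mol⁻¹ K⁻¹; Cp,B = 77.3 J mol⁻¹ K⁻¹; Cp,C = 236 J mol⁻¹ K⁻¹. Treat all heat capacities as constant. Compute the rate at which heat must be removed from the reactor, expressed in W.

Extent of reaction ξ = 0.715 × 2180 = 1558.7 mol/h
Reaction term: ξ·ΔH°_rxn = 1558.7 × -140 = -218220 kJ/h
Sensible, feed 56.0→25 °C: -15226 kJ/h
Outlet flows (mol/h): A 621.3, B 621.3, C 1558.7
Sensible, products 25→212 °C: 94965 kJ/h
Q = ΔH = -138480 kJ/h = -38.466 kW
Heat removed = 38466 W

Q_out = 38500 W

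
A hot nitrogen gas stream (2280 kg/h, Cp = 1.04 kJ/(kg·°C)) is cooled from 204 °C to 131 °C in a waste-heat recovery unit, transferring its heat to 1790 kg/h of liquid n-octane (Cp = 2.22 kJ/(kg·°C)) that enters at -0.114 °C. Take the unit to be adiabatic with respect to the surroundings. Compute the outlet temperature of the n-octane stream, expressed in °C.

T_c,out = 43.4 °C

Heat released by hot stream: Q = 2280 × 1.04 × (204 − 131) = 173100 kJ/h
Energy balance on cold side (adiabatic exchanger): Q = ṁ_c·Cp_c·(T_c,out − T_c,in)
T_c,out = -0.114 + 173100/(1790 × 2.22) = 43.446 °C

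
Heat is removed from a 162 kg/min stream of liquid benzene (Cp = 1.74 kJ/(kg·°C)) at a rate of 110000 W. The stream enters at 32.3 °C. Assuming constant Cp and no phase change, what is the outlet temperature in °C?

Q = 110000 W = 6600 kJ/min
ΔT = Q/(ṁ·Cp) = 6600/(162×1.74) = 23.414 K
T_out = 32.3 − 23.414 = 8.8858 °C

T_out = 8.89 °C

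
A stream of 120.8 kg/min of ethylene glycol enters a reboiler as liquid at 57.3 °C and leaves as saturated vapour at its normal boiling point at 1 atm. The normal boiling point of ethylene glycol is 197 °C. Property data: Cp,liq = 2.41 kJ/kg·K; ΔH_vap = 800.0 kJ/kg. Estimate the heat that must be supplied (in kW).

Q = 2290 kW

liquid 57.3→197 °C: 336.68 kJ/kg
vaporisation at 197 °C: 800 kJ/kg
Δh = 336.68 + 800 = 1136.7 kJ/kg
Q = ṁ·Δh = 120.8 kg/min × 1136.7 kJ/kg = 137310 kJ/min
|Q| = 2288.5 kW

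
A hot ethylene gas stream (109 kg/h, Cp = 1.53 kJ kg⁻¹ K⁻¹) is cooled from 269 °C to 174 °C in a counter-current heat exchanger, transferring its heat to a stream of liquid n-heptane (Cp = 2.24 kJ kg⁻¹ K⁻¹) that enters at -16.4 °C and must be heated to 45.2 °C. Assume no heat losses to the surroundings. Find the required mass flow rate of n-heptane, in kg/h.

Heat released by hot stream: Q = 109 × 1.53 × (269 − 174) = 15843 kJ/h
Energy balance on cold side (adiabatic exchanger): Q = ṁ_c·Cp_c·(T_c,out − T_c,in)
ṁ_c = 15843 / [2.24 × (45.2 − -16.4)] = 114.82 kg/h

ṁ_c = 115 kg/h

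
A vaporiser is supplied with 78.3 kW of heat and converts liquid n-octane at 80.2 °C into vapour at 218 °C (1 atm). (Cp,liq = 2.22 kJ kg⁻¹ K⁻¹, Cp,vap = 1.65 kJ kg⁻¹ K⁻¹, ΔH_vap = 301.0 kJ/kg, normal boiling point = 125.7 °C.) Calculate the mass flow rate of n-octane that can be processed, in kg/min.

Δh = 2.22×(125.7−80.2) + 301.0 + 1.65×(218−125.7) = 554.3 kJ/kg
Q = 78.3 kW = 78.3 kJ/s = 4698 kJ/min
ṁ = Q/Δh = 4698 / 554.3 = 8.4755 kg/min

ṁ = 8.48 kg/min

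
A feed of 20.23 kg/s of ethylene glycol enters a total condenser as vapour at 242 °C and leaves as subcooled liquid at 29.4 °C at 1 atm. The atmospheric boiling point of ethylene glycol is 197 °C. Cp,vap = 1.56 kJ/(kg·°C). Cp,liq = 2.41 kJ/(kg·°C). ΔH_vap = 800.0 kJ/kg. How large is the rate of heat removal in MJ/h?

vapour 242→197 °C: -70.2 kJ/kg
condensation at 197 °C: -800 kJ/kg
liquid 197→29.4 °C: -403.92 kJ/kg
Δh = -70.2 + -800 + -403.92 = -1274.1 kJ/kg
Q = ṁ·Δh = 20.23 kg/s × -1274.1 kJ/kg = -25775 kJ/s
|Q| = 25775 kW = 92791 MJ/h

Q_c = 92800 MJ/h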